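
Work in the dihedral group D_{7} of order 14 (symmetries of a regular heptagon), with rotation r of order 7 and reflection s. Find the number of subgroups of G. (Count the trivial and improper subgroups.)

|G| = 14, so by Lagrange every subgroup order divides 14. Divisors: 1, 2, 7, 14.
Subgroups by order — order 1: 1; order 2: 7; order 7: 1; order 14: 1.
Total: 1 + 7 + 1 + 1 = 10.

10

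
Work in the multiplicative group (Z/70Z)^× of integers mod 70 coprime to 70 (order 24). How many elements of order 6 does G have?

The elements of order 6 are: 9, 19, 31, 39, 59, 61.
That's 6.

6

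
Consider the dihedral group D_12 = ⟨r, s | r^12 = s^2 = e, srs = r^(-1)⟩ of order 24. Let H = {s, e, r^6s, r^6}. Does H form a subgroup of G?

|H| = 4 divides |G| = 24, consistent with Lagrange.
H contains the identity, every element's inverse is in H, and H is closed under ·: it is a subgroup.

Yes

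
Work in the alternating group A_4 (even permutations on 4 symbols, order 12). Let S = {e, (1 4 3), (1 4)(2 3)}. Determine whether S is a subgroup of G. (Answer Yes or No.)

No

(1 4 3) ∈ S but its inverse (1 3 4) ∉ S, so S is not a subgroup.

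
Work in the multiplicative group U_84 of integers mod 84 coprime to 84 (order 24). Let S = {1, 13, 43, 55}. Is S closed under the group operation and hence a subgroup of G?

Yes

|S| = 4 divides |G| = 24, consistent with Lagrange.
S contains the identity, every element's inverse is in S, and S is closed under ·: it is a subgroup.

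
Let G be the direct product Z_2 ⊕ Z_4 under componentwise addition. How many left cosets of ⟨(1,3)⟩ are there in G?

2

|⟨(1,3)⟩| = 4 and |G| = 8.
By Lagrange, [G : H] = |G|/|H| = 8/4 = 2.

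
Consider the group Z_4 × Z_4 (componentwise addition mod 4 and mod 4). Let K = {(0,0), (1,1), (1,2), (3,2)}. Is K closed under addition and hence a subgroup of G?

(1,1) ∈ K but its inverse (3,3) ∉ K, so K is not a subgroup.

No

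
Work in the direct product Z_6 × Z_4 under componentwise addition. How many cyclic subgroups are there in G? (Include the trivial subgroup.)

12

A cyclic subgroup of order d is generated by each of its φ(d) elements of order d, so the cyclic subgroups of order d number (#elements of order d)/φ(d).
Cyclic subgroups by order — order 1: 1; order 2: 3; order 3: 1; order 4: 2; order 6: 3; order 12: 2.
Total: 12.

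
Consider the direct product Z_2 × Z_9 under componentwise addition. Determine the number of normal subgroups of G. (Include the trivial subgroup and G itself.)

6

G is abelian, so every subgroup is normal.
G has 6 subgroups in total, hence 6 normal subgroups.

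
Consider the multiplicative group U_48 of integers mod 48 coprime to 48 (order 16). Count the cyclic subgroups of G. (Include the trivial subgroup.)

12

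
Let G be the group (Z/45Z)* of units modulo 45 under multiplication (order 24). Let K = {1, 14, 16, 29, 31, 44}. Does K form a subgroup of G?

Yes

|K| = 6 divides |G| = 24, consistent with Lagrange.
K contains the identity, every element's inverse is in K, and K is closed under ·: it is a subgroup.
In fact K = ⟨29⟩.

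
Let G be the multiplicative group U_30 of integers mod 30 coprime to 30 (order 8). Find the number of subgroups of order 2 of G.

|G| = 8 and 2 | 8, so subgroups of order 2 are possible by Lagrange.
The subgroups of order 2 are: {1, 11}; {1, 19}; {1, 29}.
So G has 3 subgroups of order 2.

3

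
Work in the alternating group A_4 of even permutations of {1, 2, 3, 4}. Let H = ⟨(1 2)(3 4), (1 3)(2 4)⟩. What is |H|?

4

|⟨(1 2)(3 4)⟩| = 2 and |⟨(1 3)(2 4)⟩| = 2, so |H| is a multiple of lcm(2, 2) = 2 and divides |G| = 12.
Closing under the operation: H = {e, (1 2)(3 4), (1 3)(2 4), (1 4)(2 3)}, so |H| = 4.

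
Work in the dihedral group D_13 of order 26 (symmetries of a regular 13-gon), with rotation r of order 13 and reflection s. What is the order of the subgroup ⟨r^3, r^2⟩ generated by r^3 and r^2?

|⟨r^3⟩| = 13 and |⟨r^2⟩| = 13, so |H| is a multiple of lcm(13, 13) = 13 and divides |G| = 26.
Closing under the operation: H = {e, r, r^2, r^3, r^4, r^5, r^6, r^7, r^8, r^9, r^10, r^11, r^12}, so |H| = 13.

13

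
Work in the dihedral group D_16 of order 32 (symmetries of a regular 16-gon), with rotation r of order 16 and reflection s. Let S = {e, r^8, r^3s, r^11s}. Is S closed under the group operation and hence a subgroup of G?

Yes

|S| = 4 divides |G| = 32, consistent with Lagrange.
S contains the identity, every element's inverse is in S, and S is closed under ·: it is a subgroup.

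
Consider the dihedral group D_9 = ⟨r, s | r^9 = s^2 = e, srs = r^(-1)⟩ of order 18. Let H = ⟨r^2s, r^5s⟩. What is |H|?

6

|⟨r^2s⟩| = 2 and |⟨r^5s⟩| = 2, so |H| is a multiple of lcm(2, 2) = 2 and divides |G| = 18.
Closing under the operation: H = {e, r^3, r^6, r^2s, r^5s, r^8s}, so |H| = 6.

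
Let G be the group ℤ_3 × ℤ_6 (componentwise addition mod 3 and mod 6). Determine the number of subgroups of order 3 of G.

|G| = 18 and 3 | 18, so subgroups of order 3 are possible by Lagrange.
The subgroups of order 3 are: {(0,0), (0,2), (0,4)}; {(0,0), (1,0), (2,0)}; {(0,0), (1,2), (2,4)}; {(0,0), (1,4), (2,2)}.
So G has 4 subgroups of order 3.

4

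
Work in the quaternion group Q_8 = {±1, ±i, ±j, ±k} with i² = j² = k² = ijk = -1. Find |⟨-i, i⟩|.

|⟨-i⟩| = 4 and |⟨i⟩| = 4, so |H| is a multiple of lcm(4, 4) = 4 and divides |G| = 8.
Closing under the operation: H = {1, -1, i, -i}, so |H| = 4.

4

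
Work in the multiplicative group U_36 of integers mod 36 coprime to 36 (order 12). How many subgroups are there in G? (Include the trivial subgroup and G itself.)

10

|G| = 12, so by Lagrange every subgroup order divides 12. Divisors: 1, 2, 3, 4, 6, 12.
Subgroups by order — order 1: 1; order 2: 3; order 3: 1; order 4: 1; order 6: 3; order 12: 1.
Total: 1 + 3 + 1 + 1 + 3 + 1 = 10.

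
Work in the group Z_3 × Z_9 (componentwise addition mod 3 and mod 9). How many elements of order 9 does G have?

An element (a,b) has order lcm(ord(a), ord(b)); count pairs with lcm equal to 9.
Enumerating gives 18 such elements.

18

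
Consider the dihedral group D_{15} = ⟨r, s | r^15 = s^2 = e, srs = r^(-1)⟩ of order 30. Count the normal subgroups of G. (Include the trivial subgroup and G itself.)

5

G has 28 subgroups. Checking conjugation-invariance by order — order 1: 1/1 normal; order 2: 0/15 normal; order 3: 1/1 normal; order 5: 1/1 normal; order 6: 0/5 normal; order 10: 0/3 normal; order 15: 1/1 normal; order 30: 1/1 normal.
Total normal subgroups: 5.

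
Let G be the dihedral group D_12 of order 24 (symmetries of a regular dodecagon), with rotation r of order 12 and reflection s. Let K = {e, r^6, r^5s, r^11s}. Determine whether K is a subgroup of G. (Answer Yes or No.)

|K| = 4 divides |G| = 24, consistent with Lagrange.
K contains the identity, every element's inverse is in K, and K is closed under ·: it is a subgroup.

Yes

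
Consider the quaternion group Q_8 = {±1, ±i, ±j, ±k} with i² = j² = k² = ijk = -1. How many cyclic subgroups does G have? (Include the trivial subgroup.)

Group the elements of G by the cyclic subgroup they generate; each cyclic subgroup of order d accounts for φ(d) elements.
Cyclic subgroups by order — order 1: 1; order 2: 1; order 4: 3.
Total: 5.

5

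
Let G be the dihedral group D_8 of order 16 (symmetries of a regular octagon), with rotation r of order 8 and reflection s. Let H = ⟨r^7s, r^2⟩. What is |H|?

|⟨r^7s⟩| = 2 and |⟨r^2⟩| = 4, so |H| is a multiple of lcm(2, 4) = 4 and divides |G| = 16.
Closing under the operation: H = {e, r^2, r^4, r^6, rs, r^3s, r^5s, r^7s}, so |H| = 8.

8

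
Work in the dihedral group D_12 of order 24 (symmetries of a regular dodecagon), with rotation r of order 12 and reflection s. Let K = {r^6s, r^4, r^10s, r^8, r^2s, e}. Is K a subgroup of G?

|K| = 6 divides |G| = 24, consistent with Lagrange.
K contains the identity, every element's inverse is in K, and K is closed under ·: it is a subgroup.

Yes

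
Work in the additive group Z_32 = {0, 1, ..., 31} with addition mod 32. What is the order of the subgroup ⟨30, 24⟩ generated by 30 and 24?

16

|⟨30⟩| = 16 and |⟨24⟩| = 4, so |H| is a multiple of lcm(16, 4) = 16 and divides |G| = 32.
Closing under the operation: H = {0, 2, 4, 6, 8, 10, 12, 14, 16, 18, 20, 22, 24, 26, 28, 30}, so |H| = 16.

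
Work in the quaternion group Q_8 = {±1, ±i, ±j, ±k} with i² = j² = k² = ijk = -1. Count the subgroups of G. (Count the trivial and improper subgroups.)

6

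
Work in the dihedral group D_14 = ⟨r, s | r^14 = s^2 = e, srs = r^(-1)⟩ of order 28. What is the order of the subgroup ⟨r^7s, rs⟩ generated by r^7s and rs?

|⟨r^7s⟩| = 2 and |⟨rs⟩| = 2, so |H| is a multiple of lcm(2, 2) = 2 and divides |G| = 28.
Closing under the operation: H = {e, r^2, r^4, r^6, r^8, r^10, r^12, rs, r^3s, r^5s, r^7s, r^9s, r^11s, r^13s}, so |H| = 14.

14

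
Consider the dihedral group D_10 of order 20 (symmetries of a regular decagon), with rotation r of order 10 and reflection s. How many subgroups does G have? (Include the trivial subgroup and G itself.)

22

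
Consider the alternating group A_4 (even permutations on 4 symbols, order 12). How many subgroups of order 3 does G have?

|G| = 12 and 3 | 12, so subgroups of order 3 are possible by Lagrange.
The subgroups of order 3 are: {e, (1 2 3), (1 3 2)}; {e, (1 2 4), (1 4 2)}; {e, (1 3 4), (1 4 3)}; {e, (2 3 4), (2 4 3)}.
So G has 4 subgroups of order 3.

4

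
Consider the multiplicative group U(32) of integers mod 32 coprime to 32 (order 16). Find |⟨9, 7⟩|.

8

|⟨9⟩| = 4 and |⟨7⟩| = 4, so |H| is a multiple of lcm(4, 4) = 4 and divides |G| = 16.
Closing under the operation: H = {1, 7, 9, 15, 17, 23, 25, 31}, so |H| = 8.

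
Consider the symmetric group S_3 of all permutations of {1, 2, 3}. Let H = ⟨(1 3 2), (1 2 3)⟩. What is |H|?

3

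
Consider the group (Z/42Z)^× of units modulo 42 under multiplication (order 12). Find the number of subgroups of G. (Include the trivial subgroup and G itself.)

|G| = 12, so by Lagrange every subgroup order divides 12. Divisors: 1, 2, 3, 4, 6, 12.
Subgroups by order — order 1: 1; order 2: 3; order 3: 1; order 4: 1; order 6: 3; order 12: 1.
Total: 1 + 3 + 1 + 1 + 3 + 1 = 10.

10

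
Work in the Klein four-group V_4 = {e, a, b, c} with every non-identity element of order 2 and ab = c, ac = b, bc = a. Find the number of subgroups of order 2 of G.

3

|G| = 4 and 2 | 4, so subgroups of order 2 are possible by Lagrange.
The subgroups of order 2 are: {e, a}; {e, b}; {e, c}.
So G has 3 subgroups of order 2.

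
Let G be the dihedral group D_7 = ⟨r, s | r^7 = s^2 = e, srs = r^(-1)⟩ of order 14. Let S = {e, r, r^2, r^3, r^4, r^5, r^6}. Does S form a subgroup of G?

Yes

|S| = 7 divides |G| = 14, consistent with Lagrange.
S contains the identity, every element's inverse is in S, and S is closed under ·: it is a subgroup.
In fact S = ⟨r^4⟩.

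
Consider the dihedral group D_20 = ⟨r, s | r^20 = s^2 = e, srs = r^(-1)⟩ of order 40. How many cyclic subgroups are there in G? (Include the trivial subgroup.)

26

Each element a generates a cyclic subgroup ⟨a⟩; distinct elements may generate the same one (a cyclic group of order d has φ(d) generators).
Cyclic subgroups by order — order 1: 1; order 2: 21; order 4: 1; order 5: 1; order 10: 1; order 20: 1.
Total: 26.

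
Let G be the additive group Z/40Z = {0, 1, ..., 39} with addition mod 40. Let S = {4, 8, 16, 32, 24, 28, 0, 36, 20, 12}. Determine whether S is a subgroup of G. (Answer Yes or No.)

Yes

|S| = 10 divides |G| = 40, consistent with Lagrange.
S contains the identity, every element's inverse is in S, and S is closed under +: it is a subgroup.
In fact S = ⟨4⟩.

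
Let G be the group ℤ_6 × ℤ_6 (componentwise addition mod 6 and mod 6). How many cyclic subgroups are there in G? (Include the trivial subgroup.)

20

Group the elements of G by the cyclic subgroup they generate; each cyclic subgroup of order d accounts for φ(d) elements.
Cyclic subgroups by order — order 1: 1; order 2: 3; order 3: 4; order 6: 12.
Total: 20.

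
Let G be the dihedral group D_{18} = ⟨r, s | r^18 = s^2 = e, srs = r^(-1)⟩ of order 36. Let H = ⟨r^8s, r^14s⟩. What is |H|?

|⟨r^8s⟩| = 2 and |⟨r^14s⟩| = 2, so |H| is a multiple of lcm(2, 2) = 2 and divides |G| = 36.
Closing under the operation: H = {e, r^6, r^12, r^2s, r^8s, r^14s}, so |H| = 6.

6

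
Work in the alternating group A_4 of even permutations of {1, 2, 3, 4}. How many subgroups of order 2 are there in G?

|G| = 12 and 2 | 12, so subgroups of order 2 are possible by Lagrange.
The subgroups of order 2 are: {e, (1 2)(3 4)}; {e, (1 3)(2 4)}; {e, (1 4)(2 3)}.
So G has 3 subgroups of order 2.

3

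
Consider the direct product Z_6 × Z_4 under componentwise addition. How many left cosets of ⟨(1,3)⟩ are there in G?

|⟨(1,3)⟩| = 12 and |G| = 24.
By Lagrange, [G : H] = |G|/|H| = 24/12 = 2.

2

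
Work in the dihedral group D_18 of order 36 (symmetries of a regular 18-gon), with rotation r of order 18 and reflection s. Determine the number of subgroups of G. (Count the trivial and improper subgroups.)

|G| = 36, so by Lagrange every subgroup order divides 36. Divisors: 1, 2, 3, 4, 6, 9, 12, 18, 36.
Subgroups by order — order 1: 1; order 2: 19; order 3: 1; order 4: 9; order 6: 7; order 9: 1; order 12: 3; order 18: 3; order 36: 1.
Total: 1 + 19 + 1 + 9 + 7 + 1 + 3 + 3 + 1 = 45.

45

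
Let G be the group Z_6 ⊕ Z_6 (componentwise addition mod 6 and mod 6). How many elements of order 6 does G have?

An element (a,b) has order lcm(ord(a), ord(b)); count pairs with lcm equal to 6.
Enumerating gives 24 such elements.

24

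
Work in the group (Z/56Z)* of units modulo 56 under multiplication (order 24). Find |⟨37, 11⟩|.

12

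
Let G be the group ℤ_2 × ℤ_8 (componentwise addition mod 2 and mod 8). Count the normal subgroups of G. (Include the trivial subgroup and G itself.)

11

G is abelian, so every subgroup is normal.
G has 11 subgroups in total, hence 11 normal subgroups.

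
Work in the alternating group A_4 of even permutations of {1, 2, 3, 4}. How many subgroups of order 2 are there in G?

|G| = 12 and 2 | 12, so subgroups of order 2 are possible by Lagrange.
The subgroups of order 2 are: {e, (1 2)(3 4)}; {e, (1 3)(2 4)}; {e, (1 4)(2 3)}.
So G has 3 subgroups of order 2.

3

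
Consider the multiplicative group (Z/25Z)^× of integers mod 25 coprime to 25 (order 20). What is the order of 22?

20

Compute successive powers of 22 mod 25: 22, 9, 23, 6, 7, 4, 13, 11, …; 22^20 ≡ 1 (mod 25).
So |⟨22⟩| = 20.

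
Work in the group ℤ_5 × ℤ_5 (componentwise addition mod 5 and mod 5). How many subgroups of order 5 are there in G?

|G| = 25 and 5 | 25, so subgroups of order 5 are possible by Lagrange.
The subgroups of order 5 are: {(0,0), (0,1), (0,2), (0,3), (0,4)}; {(0,0), (1,0), (2,0), (3,0), (4,0)}; {(0,0), (1,1), (2,2), (3,3), (4,4)}; {(0,0), (1,2), (2,4), (3,1), (4,3)}; … (6 in all).
So G has 6 subgroups of order 5.

6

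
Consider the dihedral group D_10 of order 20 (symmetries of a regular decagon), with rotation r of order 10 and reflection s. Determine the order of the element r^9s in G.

Computing powers of r^9s: the smallest k with (r^9s)^k = e is k = 2.

2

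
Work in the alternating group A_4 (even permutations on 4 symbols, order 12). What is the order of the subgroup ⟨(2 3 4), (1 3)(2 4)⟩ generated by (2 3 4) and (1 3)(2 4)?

|⟨(2 3 4)⟩| = 3 and |⟨(1 3)(2 4)⟩| = 2, so |H| is a multiple of lcm(3, 2) = 6 and divides |G| = 12.
Closing {(2 3 4), (1 3)(2 4)} under the group operation gives all of G, so |H| = 12.

12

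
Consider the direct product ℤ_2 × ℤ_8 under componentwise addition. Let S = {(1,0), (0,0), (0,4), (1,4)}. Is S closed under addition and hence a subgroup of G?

Yes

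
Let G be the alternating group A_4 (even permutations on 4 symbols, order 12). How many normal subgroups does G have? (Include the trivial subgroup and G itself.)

3

G has 10 subgroups. Checking conjugation-invariance by order — order 1: 1/1 normal; order 2: 0/3 normal; order 3: 0/4 normal; order 4: 1/1 normal; order 12: 1/1 normal.
Total normal subgroups: 3.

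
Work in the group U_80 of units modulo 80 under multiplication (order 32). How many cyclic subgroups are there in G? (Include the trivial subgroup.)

20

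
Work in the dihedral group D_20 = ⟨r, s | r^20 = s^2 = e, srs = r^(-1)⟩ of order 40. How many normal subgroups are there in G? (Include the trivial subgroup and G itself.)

G has 48 subgroups. Checking conjugation-invariance by order — order 1: 1/1 normal; order 2: 1/21 normal; order 4: 1/11 normal; order 5: 1/1 normal; order 8: 0/5 normal; order 10: 1/5 normal; order 20: 3/3 normal; order 40: 1/1 normal.
Total normal subgroups: 9.

9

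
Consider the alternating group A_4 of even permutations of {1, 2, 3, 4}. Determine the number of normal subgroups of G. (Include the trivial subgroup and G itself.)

3

G has 10 subgroups. Checking conjugation-invariance by order — order 1: 1/1 normal; order 2: 0/3 normal; order 3: 0/4 normal; order 4: 1/1 normal; order 12: 1/1 normal.
Total normal subgroups: 3.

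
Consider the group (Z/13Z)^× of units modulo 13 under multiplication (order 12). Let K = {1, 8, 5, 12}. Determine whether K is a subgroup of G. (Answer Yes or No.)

|K| = 4 divides |G| = 12, consistent with Lagrange.
K contains the identity, every element's inverse is in K, and K is closed under ·: it is a subgroup.
In fact K = ⟨8⟩.

Yes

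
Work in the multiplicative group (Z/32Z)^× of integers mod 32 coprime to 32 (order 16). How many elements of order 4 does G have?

The elements of order 4 are: 7, 9, 23, 25.
That's 4.

4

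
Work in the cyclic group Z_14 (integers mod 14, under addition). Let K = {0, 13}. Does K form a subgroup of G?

13 ∈ K but its inverse 1 ∉ K, so K is not a subgroup.

No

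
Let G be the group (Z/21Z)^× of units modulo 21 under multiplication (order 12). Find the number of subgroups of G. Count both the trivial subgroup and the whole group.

|G| = 12, so by Lagrange every subgroup order divides 12. Divisors: 1, 2, 3, 4, 6, 12.
Subgroups by order — order 1: 1; order 2: 3; order 3: 1; order 4: 1; order 6: 3; order 12: 1.
Total: 1 + 3 + 1 + 1 + 3 + 1 = 10.

10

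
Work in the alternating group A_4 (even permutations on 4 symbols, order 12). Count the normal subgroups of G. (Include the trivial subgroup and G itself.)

3

G has 10 subgroups. Checking conjugation-invariance by order — order 1: 1/1 normal; order 2: 0/3 normal; order 3: 0/4 normal; order 4: 1/1 normal; order 12: 1/1 normal.
Total normal subgroups: 3.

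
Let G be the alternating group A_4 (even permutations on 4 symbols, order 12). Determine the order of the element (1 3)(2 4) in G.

Computing powers of (1 3)(2 4): the smallest k with ((1 3)(2 4))^k = e is k = 2.

2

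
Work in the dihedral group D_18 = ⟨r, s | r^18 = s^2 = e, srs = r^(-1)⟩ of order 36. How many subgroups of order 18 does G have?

3

|G| = 36 and 18 | 36, so subgroups of order 18 are possible by Lagrange.
The subgroups of order 18 are: {e, r, r^2, r^3, r^4, r^5, r^6, r^7, r^8, r^9, r^10, r^11, r^12, r^13, r^14, r^15, r^16, r^17}; {e, r^2, r^4, r^6, r^8, r^10, r^12, r^14, r^16, s, r^2s, r^4s, r^6s, r^8s, r^10s, r^12s, r^14s, r^16s}; {e, r^2, r^4, r^6, r^8, r^10, r^12, r^14, r^16, rs, r^3s, r^5s, r^7s, r^9s, r^11s, r^13s, r^15s, r^17s}.
So G has 3 subgroups of order 18.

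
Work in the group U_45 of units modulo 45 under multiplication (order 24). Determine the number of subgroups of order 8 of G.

1

|G| = 24 and 8 | 24, so subgroups of order 8 are possible by Lagrange.
The subgroups of order 8 are: {1, 8, 17, 19, 26, 28, 37, 44}.
So G has 1 subgroup of order 8.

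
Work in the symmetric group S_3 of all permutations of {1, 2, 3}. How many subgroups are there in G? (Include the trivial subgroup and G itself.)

6

|G| = 6, so by Lagrange every subgroup order divides 6. Divisors: 1, 2, 3, 6.
Subgroups by order — order 1: 1; order 2: 3; order 3: 1; order 6: 1.
Total: 1 + 3 + 1 + 1 = 6.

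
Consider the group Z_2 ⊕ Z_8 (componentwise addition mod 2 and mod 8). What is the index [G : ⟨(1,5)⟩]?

2

|⟨(1,5)⟩| = 8 and |G| = 16.
By Lagrange, [G : H] = |G|/|H| = 16/8 = 2.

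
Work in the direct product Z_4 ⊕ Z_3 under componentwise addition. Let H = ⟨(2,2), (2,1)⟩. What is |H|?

6

|⟨(2,2)⟩| = 6 and |⟨(2,1)⟩| = 6, so |H| is a multiple of lcm(6, 6) = 6 and divides |G| = 12.
Closing under the operation: H = {(0,0), (0,1), (0,2), (2,0), (2,1), (2,2)}, so |H| = 6.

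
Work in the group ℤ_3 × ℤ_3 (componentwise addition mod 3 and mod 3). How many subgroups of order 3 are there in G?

4

|G| = 9 and 3 | 9, so subgroups of order 3 are possible by Lagrange.
The subgroups of order 3 are: {(0,0), (0,1), (0,2)}; {(0,0), (1,0), (2,0)}; {(0,0), (1,1), (2,2)}; {(0,0), (1,2), (2,1)}.
So G has 4 subgroups of order 3.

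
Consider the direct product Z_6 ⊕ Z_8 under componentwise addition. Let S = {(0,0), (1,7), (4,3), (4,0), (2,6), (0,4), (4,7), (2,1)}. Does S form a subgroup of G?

No

(1,7) ∈ S but its inverse (5,1) ∉ S, so S is not a subgroup.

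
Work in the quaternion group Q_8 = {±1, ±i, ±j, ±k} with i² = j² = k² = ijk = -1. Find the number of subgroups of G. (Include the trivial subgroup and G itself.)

6

|G| = 8, so by Lagrange every subgroup order divides 8. Divisors: 1, 2, 4, 8.
Subgroups by order — order 1: 1; order 2: 1; order 4: 3; order 8: 1.
Total: 1 + 1 + 3 + 1 = 6.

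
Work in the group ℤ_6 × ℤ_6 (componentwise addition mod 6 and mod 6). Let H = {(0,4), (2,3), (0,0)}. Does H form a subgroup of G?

No

(2,3) ∈ H but its inverse (4,3) ∉ H, so H is not a subgroup.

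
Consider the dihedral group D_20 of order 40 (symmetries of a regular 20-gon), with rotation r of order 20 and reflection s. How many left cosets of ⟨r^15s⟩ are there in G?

20

|⟨r^15s⟩| = 2 and |G| = 40.
By Lagrange, [G : H] = |G|/|H| = 40/2 = 20.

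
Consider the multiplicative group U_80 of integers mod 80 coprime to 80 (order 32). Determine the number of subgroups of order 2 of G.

7

|G| = 32 and 2 | 32, so subgroups of order 2 are possible by Lagrange.
The subgroups of order 2 are: {1, 31}; {1, 39}; {1, 41}; {1, 49}; … (7 in all).
So G has 7 subgroups of order 2.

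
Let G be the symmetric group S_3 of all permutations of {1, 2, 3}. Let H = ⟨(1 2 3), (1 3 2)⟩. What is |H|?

|⟨(1 2 3)⟩| = 3 and |⟨(1 3 2)⟩| = 3, so |H| is a multiple of lcm(3, 3) = 3 and divides |G| = 6.
Closing under the operation: H = {e, (1 2 3), (1 3 2)}, so |H| = 3.

3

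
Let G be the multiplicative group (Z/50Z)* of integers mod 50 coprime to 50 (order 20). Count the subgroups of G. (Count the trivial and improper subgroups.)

6

|G| = 20, so by Lagrange every subgroup order divides 20. Divisors: 1, 2, 4, 5, 10, 20.
Subgroups by order — order 1: 1; order 2: 1; order 4: 1; order 5: 1; order 10: 1; order 20: 1.
Total: 1 + 1 + 1 + 1 + 1 + 1 = 6.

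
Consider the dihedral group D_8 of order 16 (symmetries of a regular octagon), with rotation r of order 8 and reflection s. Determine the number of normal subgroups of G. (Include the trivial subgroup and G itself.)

G has 19 subgroups. Checking conjugation-invariance by order — order 1: 1/1 normal; order 2: 1/9 normal; order 4: 1/5 normal; order 8: 3/3 normal; order 16: 1/1 normal.
Total normal subgroups: 7.

7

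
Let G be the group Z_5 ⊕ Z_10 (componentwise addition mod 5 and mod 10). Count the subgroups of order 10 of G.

6

|G| = 50 and 10 | 50, so subgroups of order 10 are possible by Lagrange.
The subgroups of order 10 are: {(0,0), (0,1), (0,2), (0,3), (0,4), (0,5), (0,6), (0,7), (0,8), (0,9)}; {(0,0), (0,5), (1,0), (1,5), (2,0), (2,5), (3,0), (3,5), (4,0), (4,5)}; {(0,0), (0,5), (1,1), (1,6), (2,2), (2,7), (3,3), (3,8), (4,4), (4,9)}; {(0,0), (0,5), (1,2), (1,7), (2,4), (2,9), (3,1), (3,6), (4,3), (4,8)}; … (6 in all).
So G has 6 subgroups of order 10.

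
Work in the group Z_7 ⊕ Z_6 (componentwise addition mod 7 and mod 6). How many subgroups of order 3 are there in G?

|G| = 42 and 3 | 42, so subgroups of order 3 are possible by Lagrange.
The subgroups of order 3 are: {(0,0), (0,2), (0,4)}.
So G has 1 subgroup of order 3.

1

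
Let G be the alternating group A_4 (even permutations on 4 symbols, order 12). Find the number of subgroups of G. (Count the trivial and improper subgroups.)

|G| = 12, so by Lagrange every subgroup order divides 12. Divisors: 1, 2, 3, 4, 6, 12.
Subgroups by order — order 1: 1; order 2: 3; order 3: 4; order 4: 1; order 6: 0; order 12: 1.
Total: 1 + 3 + 4 + 1 + 0 + 1 = 10.

10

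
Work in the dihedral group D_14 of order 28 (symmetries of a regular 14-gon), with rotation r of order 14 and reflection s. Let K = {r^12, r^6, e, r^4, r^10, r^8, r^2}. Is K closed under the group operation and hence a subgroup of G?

|K| = 7 divides |G| = 28, consistent with Lagrange.
K contains the identity, every element's inverse is in K, and K is closed under ·: it is a subgroup.
In fact K = ⟨r^4⟩.

Yes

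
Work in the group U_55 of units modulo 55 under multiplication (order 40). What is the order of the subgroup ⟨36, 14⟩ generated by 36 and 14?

10

|⟨36⟩| = 5 and |⟨14⟩| = 10, so |H| is a multiple of lcm(5, 10) = 10 and divides |G| = 40.
Closing under the operation: H = {1, 4, 9, 14, 16, 26, 31, 34, 36, 49}, so |H| = 10.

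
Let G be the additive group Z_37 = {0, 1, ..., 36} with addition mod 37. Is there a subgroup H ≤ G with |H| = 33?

33 does not divide |G| = 37, so by Lagrange no subgroup of order 33 exists.

No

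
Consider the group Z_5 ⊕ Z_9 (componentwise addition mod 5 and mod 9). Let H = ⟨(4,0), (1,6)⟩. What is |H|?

|⟨(4,0)⟩| = 5 and |⟨(1,6)⟩| = 15, so |H| is a multiple of lcm(5, 15) = 15 and divides |G| = 45.
Closing under the operation: H = {(0,0), (0,3), (0,6), (1,0), (1,3), (1,6), (2,0), (2,3), (2,6), (3,0), (3,3), (3,6), (4,0), (4,3), (4,6)}, so |H| = 15.

15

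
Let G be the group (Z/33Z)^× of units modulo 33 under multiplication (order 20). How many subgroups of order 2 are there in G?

|G| = 20 and 2 | 20, so subgroups of order 2 are possible by Lagrange.
The subgroups of order 2 are: {1, 10}; {1, 23}; {1, 32}.
So G has 3 subgroups of order 2.

3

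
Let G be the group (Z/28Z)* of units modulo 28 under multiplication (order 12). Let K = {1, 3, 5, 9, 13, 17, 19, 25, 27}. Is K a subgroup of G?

|K| = 9 does not divide |G| = 12, so by Lagrange K is not a subgroup.

No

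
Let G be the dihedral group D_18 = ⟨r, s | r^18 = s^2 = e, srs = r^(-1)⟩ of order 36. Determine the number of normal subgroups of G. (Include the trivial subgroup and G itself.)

9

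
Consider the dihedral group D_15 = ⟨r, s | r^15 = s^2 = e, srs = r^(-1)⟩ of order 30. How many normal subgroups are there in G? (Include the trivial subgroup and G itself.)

5

G has 28 subgroups. Checking conjugation-invariance by order — order 1: 1/1 normal; order 2: 0/15 normal; order 3: 1/1 normal; order 5: 1/1 normal; order 6: 0/5 normal; order 10: 0/3 normal; order 15: 1/1 normal; order 30: 1/1 normal.
Total normal subgroups: 5.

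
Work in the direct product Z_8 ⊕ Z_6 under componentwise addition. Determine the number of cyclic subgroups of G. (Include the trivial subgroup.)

16

Each element a generates a cyclic subgroup ⟨a⟩; distinct elements may generate the same one (a cyclic group of order d has φ(d) generators).
Cyclic subgroups by order — order 1: 1; order 2: 3; order 3: 1; order 4: 2; order 6: 3; order 8: 2; order 12: 2; order 24: 2.
Total: 16.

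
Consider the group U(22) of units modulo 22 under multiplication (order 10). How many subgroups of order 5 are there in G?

1

|G| = 10 and 5 | 10, so subgroups of order 5 are possible by Lagrange.
The subgroups of order 5 are: {1, 3, 5, 9, 15}.
So G has 1 subgroup of order 5.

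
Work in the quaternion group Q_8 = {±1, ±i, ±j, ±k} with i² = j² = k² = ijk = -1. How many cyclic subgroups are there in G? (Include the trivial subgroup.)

5

Group the elements of G by the cyclic subgroup they generate; each cyclic subgroup of order d accounts for φ(d) elements.
Cyclic subgroups by order — order 1: 1; order 2: 1; order 4: 3.
Total: 5.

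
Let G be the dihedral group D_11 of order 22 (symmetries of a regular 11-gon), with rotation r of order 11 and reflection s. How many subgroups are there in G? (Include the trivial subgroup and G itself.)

14

|G| = 22, so by Lagrange every subgroup order divides 22. Divisors: 1, 2, 11, 22.
Subgroups by order — order 1: 1; order 2: 11; order 11: 1; order 22: 1.
Total: 1 + 11 + 1 + 1 = 14.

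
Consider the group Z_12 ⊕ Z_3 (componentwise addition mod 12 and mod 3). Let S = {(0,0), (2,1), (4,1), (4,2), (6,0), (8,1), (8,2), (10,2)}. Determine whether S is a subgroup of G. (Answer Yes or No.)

No

|S| = 8 does not divide |G| = 36, so by Lagrange S is not a subgroup.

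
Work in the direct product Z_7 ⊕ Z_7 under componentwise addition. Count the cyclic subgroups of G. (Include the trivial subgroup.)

Group the elements of G by the cyclic subgroup they generate; each cyclic subgroup of order d accounts for φ(d) elements.
Cyclic subgroups by order — order 1: 1; order 7: 8.
Total: 9.

9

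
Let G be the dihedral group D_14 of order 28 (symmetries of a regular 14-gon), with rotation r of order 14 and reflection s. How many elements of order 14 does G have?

The elements of order 14 are: r, r^3, r^5, r^9, r^11, r^13.
That's 6.

6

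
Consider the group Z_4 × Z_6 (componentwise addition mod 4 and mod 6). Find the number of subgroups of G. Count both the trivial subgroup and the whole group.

|G| = 24, so by Lagrange every subgroup order divides 24. Divisors: 1, 2, 3, 4, 6, 8, 12, 24.
Subgroups by order — order 1: 1; order 2: 3; order 3: 1; order 4: 3; order 6: 3; order 8: 1; order 12: 3; order 24: 1.
Total: 1 + 3 + 1 + 3 + 3 + 1 + 3 + 1 = 16.

16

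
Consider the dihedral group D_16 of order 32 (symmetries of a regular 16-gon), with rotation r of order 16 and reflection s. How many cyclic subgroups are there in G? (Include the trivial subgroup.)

Each element a generates a cyclic subgroup ⟨a⟩; distinct elements may generate the same one (a cyclic group of order d has φ(d) generators).
Cyclic subgroups by order — order 1: 1; order 2: 17; order 4: 1; order 8: 1; order 16: 1.
Total: 21.

21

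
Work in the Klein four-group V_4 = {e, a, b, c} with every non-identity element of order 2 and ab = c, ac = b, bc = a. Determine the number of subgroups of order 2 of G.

|G| = 4 and 2 | 4, so subgroups of order 2 are possible by Lagrange.
The subgroups of order 2 are: {e, a}; {e, b}; {e, c}.
So G has 3 subgroups of order 2.

3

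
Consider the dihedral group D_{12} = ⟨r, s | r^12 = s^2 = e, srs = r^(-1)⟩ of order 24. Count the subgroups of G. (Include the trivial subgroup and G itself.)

34

|G| = 24, so by Lagrange every subgroup order divides 24. Divisors: 1, 2, 3, 4, 6, 8, 12, 24.
Subgroups by order — order 1: 1; order 2: 13; order 3: 1; order 4: 7; order 6: 5; order 8: 3; order 12: 3; order 24: 1.
Total: 1 + 13 + 1 + 7 + 5 + 3 + 3 + 1 = 34.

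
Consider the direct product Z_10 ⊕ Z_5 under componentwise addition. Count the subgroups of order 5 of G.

|G| = 50 and 5 | 50, so subgroups of order 5 are possible by Lagrange.
The subgroups of order 5 are: {(0,0), (0,1), (0,2), (0,3), (0,4)}; {(0,0), (2,0), (4,0), (6,0), (8,0)}; {(0,0), (2,1), (4,2), (6,3), (8,4)}; {(0,0), (2,2), (4,4), (6,1), (8,3)}; … (6 in all).
So G has 6 subgroups of order 5.

6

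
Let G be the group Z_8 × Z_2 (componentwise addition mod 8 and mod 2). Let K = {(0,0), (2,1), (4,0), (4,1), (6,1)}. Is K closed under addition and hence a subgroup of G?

|K| = 5 does not divide |G| = 16, so by Lagrange K is not a subgroup.

No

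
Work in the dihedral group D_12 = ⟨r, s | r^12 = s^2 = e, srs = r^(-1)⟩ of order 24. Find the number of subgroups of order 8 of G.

3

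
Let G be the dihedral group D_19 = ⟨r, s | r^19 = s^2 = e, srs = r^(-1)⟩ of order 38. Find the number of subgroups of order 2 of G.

|G| = 38 and 2 | 38, so subgroups of order 2 are possible by Lagrange.
The subgroups of order 2 are: {e, r^10s}; {e, r^11s}; {e, r^12s}; {e, r^13s}; … (19 in all).
So G has 19 subgroups of order 2.

19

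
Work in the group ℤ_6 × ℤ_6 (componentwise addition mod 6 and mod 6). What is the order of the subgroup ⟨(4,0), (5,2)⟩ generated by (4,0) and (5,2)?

|⟨(4,0)⟩| = 3 and |⟨(5,2)⟩| = 6, so |H| is a multiple of lcm(3, 6) = 6 and divides |G| = 36.
Closing under the operation: H = {(0,0), (0,2), (0,4), (1,0), (1,2), (1,4), (2,0), (2,2), (2,4), (3,0), (3,2), (3,4), (4,0), (4,2), (4,4), (5,0), (5,2), (5,4)}, so |H| = 18.

18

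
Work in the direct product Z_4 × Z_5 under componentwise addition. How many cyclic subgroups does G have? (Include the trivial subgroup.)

Group the elements of G by the cyclic subgroup they generate; each cyclic subgroup of order d accounts for φ(d) elements.
Cyclic subgroups by order — order 1: 1; order 2: 1; order 4: 1; order 5: 1; order 10: 1; order 20: 1.
Total: 6.

6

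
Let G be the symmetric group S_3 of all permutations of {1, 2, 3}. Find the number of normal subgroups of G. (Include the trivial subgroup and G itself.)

3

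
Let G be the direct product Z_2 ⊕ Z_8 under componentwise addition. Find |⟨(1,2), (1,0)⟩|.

|⟨(1,2)⟩| = 4 and |⟨(1,0)⟩| = 2, so |H| is a multiple of lcm(4, 2) = 4 and divides |G| = 16.
Closing under the operation: H = {(0,0), (0,2), (0,4), (0,6), (1,0), (1,2), (1,4), (1,6)}, so |H| = 8.

8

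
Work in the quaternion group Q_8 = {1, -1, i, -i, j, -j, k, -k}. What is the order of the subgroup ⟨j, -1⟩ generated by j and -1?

4

|⟨j⟩| = 4 and |⟨-1⟩| = 2, so |H| is a multiple of lcm(4, 2) = 4 and divides |G| = 8.
Closing under the operation: H = {1, -1, j, -j}, so |H| = 4.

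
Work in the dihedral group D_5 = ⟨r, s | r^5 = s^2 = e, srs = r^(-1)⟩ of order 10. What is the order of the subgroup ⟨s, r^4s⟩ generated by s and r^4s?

10

|⟨s⟩| = 2 and |⟨r^4s⟩| = 2, so |H| is a multiple of lcm(2, 2) = 2 and divides |G| = 10.
Closing {s, r^4s} under the group operation gives all of G, so |H| = 10.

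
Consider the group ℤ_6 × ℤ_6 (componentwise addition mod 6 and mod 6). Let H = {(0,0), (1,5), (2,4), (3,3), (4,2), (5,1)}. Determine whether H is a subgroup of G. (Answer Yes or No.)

Yes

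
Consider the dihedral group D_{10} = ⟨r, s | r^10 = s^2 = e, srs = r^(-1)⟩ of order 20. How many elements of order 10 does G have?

The elements of order 10 are: r, r^3, r^7, r^9.
That's 4.

4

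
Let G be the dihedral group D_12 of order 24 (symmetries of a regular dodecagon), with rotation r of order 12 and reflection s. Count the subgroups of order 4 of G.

7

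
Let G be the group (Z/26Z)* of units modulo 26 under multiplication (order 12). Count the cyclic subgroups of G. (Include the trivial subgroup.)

6

Each element a generates a cyclic subgroup ⟨a⟩; distinct elements may generate the same one (a cyclic group of order d has φ(d) generators).
Cyclic subgroups by order — order 1: 1; order 2: 1; order 3: 1; order 4: 1; order 6: 1; order 12: 1.
Total: 6.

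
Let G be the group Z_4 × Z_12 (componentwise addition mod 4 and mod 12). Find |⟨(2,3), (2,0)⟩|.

|⟨(2,3)⟩| = 4 and |⟨(2,0)⟩| = 2, so |H| is a multiple of lcm(4, 2) = 4 and divides |G| = 48.
Closing under the operation: H = {(0,0), (0,3), (0,6), (0,9), (2,0), (2,3), (2,6), (2,9)}, so |H| = 8.

8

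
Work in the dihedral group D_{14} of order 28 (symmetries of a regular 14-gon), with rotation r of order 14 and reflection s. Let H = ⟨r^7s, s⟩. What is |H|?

4

|⟨r^7s⟩| = 2 and |⟨s⟩| = 2, so |H| is a multiple of lcm(2, 2) = 2 and divides |G| = 28.
Closing under the operation: H = {e, r^7, s, r^7s}, so |H| = 4.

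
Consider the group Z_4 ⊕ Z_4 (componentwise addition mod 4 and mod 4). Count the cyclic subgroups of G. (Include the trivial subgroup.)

Group the elements of G by the cyclic subgroup they generate; each cyclic subgroup of order d accounts for φ(d) elements.
Cyclic subgroups by order — order 1: 1; order 2: 3; order 4: 6.
Total: 10.

10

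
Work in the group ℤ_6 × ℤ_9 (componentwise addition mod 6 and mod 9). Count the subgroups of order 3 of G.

|G| = 54 and 3 | 54, so subgroups of order 3 are possible by Lagrange.
The subgroups of order 3 are: {(0,0), (0,3), (0,6)}; {(0,0), (2,0), (4,0)}; {(0,0), (2,3), (4,6)}; {(0,0), (2,6), (4,3)}.
So G has 4 subgroups of order 3.

4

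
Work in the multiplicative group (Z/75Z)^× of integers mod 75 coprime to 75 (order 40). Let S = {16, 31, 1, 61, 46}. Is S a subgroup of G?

Yes

|S| = 5 divides |G| = 40, consistent with Lagrange.
S contains the identity, every element's inverse is in S, and S is closed under ·: it is a subgroup.
In fact S = ⟨16⟩.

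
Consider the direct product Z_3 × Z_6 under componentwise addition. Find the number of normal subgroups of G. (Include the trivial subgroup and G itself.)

G is abelian, so every subgroup is normal.
G has 12 subgroups in total, hence 12 normal subgroups.

12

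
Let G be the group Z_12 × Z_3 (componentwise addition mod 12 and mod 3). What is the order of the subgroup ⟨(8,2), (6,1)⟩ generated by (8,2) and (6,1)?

18

|⟨(8,2)⟩| = 3 and |⟨(6,1)⟩| = 6, so |H| is a multiple of lcm(3, 6) = 6 and divides |G| = 36.
Closing under the operation: H = {(0,0), (0,1), (0,2), (2,0), (2,1), (2,2), (4,0), (4,1), (4,2), (6,0), (6,1), (6,2), (8,0), (8,1), (8,2), (10,0), (10,1), (10,2)}, so |H| = 18.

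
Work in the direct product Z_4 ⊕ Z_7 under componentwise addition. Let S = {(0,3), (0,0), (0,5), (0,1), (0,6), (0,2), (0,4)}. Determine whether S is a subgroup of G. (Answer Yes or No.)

Yes

|S| = 7 divides |G| = 28, consistent with Lagrange.
S contains the identity, every element's inverse is in S, and S is closed under +: it is a subgroup.
In fact S = ⟨(0,1)⟩.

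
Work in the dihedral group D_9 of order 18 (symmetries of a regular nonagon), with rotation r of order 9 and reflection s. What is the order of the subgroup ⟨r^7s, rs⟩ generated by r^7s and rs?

|⟨r^7s⟩| = 2 and |⟨rs⟩| = 2, so |H| is a multiple of lcm(2, 2) = 2 and divides |G| = 18.
Closing under the operation: H = {e, r^3, r^6, rs, r^4s, r^7s}, so |H| = 6.

6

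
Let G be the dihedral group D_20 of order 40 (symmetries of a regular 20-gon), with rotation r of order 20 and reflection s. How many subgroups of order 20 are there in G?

3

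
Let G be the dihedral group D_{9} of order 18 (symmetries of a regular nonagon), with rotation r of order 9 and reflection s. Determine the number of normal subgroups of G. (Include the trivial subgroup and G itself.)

G has 16 subgroups. Checking conjugation-invariance by order — order 1: 1/1 normal; order 2: 0/9 normal; order 3: 1/1 normal; order 6: 0/3 normal; order 9: 1/1 normal; order 18: 1/1 normal.
Total normal subgroups: 4.

4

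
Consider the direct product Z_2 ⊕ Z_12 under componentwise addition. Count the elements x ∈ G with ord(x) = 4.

An element (a,b) has order lcm(ord(a), ord(b)); count pairs with lcm equal to 4.
Enumerating gives 4 such elements.

4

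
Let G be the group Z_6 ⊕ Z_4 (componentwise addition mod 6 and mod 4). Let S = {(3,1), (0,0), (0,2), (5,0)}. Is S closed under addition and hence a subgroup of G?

No

(3,1) ∈ S but its inverse (3,3) ∉ S, so S is not a subgroup.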